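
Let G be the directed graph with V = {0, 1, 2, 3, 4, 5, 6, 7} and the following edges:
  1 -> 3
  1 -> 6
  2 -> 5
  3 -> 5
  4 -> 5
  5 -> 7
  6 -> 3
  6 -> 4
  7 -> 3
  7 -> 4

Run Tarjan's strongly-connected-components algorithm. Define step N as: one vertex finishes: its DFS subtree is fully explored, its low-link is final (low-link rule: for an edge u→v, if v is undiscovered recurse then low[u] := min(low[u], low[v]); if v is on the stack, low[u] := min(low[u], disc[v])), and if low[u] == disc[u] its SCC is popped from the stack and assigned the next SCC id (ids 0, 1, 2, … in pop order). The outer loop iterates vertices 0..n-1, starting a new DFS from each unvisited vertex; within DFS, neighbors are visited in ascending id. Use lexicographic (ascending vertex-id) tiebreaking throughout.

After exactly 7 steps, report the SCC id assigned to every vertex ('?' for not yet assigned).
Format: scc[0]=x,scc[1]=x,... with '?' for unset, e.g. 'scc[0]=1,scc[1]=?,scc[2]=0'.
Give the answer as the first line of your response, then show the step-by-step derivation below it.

scc[0]=0,scc[1]=3,scc[2]=?,scc[3]=1,scc[4]=1,scc[5]=1,scc[6]=2,scc[7]=1

step 1: low=(low[0]=0,low[1]=?,low[2]=?,low[3]=?,low[4]=?,low[5]=?,low[6]=?,low[7]=?); scc=(scc[0]=0,scc[1]=?,scc[2]=?,scc[3]=?,scc[4]=?,scc[5]=?,scc[6]=?,scc[7]=?)
step 2: low=(low[0]=0,low[1]=1,low[2]=?,low[3]=2,low[4]=3,low[5]=3,low[6]=?,low[7]=2); scc=(scc[0]=0,scc[1]=?,scc[2]=?,scc[3]=?,scc[4]=?,scc[5]=?,scc[6]=?,scc[7]=?)
step 3: low=(low[0]=0,low[1]=1,low[2]=?,low[3]=2,low[4]=3,low[5]=3,low[6]=?,low[7]=2); scc=(scc[0]=0,scc[1]=?,scc[2]=?,scc[3]=?,scc[4]=?,scc[5]=?,scc[6]=?,scc[7]=?)
step 4: low=(low[0]=0,low[1]=1,low[2]=?,low[3]=2,low[4]=3,low[5]=2,low[6]=?,low[7]=2); scc=(scc[0]=0,scc[1]=?,scc[2]=?,scc[3]=?,scc[4]=?,scc[5]=?,scc[6]=?,scc[7]=?)
step 5: low=(low[0]=0,low[1]=1,low[2]=?,low[3]=2,low[4]=3,low[5]=2,low[6]=?,low[7]=2); scc=(scc[0]=0,scc[1]=?,scc[2]=?,scc[3]=1,scc[4]=1,scc[5]=1,scc[6]=?,scc[7]=1)
step 6: low=(low[0]=0,low[1]=1,low[2]=?,low[3]=2,low[4]=3,low[5]=2,low[6]=6,low[7]=2); scc=(scc[0]=0,scc[1]=?,scc[2]=?,scc[3]=1,scc[4]=1,scc[5]=1,scc[6]=2,scc[7]=1)
step 7: low=(low[0]=0,low[1]=1,low[2]=?,low[3]=2,low[4]=3,low[5]=2,low[6]=6,low[7]=2); scc=(scc[0]=0,scc[1]=3,scc[2]=?,scc[3]=1,scc[4]=1,scc[5]=1,scc[6]=2,scc[7]=1)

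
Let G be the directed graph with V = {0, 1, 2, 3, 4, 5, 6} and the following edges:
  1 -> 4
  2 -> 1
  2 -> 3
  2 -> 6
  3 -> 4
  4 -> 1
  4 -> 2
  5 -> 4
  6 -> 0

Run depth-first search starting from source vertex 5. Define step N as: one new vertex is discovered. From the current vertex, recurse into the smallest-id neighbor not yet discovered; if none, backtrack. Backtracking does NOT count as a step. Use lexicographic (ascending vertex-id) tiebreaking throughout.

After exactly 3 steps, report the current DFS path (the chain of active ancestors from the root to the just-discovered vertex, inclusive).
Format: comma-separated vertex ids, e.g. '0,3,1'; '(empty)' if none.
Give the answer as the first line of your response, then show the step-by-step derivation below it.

5,4,1

step 1: discover 5; path=5; order=5
step 2: discover 4; path=5>4; order=5,4
step 3: discover 1; path=5>4>1; order=5,4,1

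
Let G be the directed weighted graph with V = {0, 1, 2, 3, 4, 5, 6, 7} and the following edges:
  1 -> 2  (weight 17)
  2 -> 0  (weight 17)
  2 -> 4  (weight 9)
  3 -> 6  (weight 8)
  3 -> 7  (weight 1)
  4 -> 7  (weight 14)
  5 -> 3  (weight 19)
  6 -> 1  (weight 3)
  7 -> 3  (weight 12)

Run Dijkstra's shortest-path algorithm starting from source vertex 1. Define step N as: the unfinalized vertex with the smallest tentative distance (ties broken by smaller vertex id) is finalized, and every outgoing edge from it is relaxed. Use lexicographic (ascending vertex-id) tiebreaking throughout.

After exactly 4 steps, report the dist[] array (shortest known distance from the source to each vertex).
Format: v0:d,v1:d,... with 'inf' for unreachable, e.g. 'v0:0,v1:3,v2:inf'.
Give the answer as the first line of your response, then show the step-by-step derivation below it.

v0:34,v1:0,v2:17,v3:inf,v4:26,v5:inf,v6:inf,v7:40

step 1: dist = v0:inf,v1:0,v2:17,v3:inf,v4:inf,v5:inf,v6:inf,v7:inf
step 2: dist = v0:34,v1:0,v2:17,v3:inf,v4:26,v5:inf,v6:inf,v7:inf
step 3: dist = v0:34,v1:0,v2:17,v3:inf,v4:26,v5:inf,v6:inf,v7:40
step 4: dist = v0:34,v1:0,v2:17,v3:inf,v4:26,v5:inf,v6:inf,v7:40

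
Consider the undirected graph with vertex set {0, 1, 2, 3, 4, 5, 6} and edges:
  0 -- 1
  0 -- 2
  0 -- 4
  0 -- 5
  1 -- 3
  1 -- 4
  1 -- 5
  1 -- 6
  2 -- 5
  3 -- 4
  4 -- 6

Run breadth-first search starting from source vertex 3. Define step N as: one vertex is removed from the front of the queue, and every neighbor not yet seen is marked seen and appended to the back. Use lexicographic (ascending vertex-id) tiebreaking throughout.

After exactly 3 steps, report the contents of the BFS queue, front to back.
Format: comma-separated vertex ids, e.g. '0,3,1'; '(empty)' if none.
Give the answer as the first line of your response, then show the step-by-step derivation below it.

0,5,6

step 1: dequeue 3; queue=[1,4]; order=3
step 2: dequeue 1; queue=[4,0,5,6]; order=3,1
step 3: dequeue 4; queue=[0,5,6]; order=3,1,4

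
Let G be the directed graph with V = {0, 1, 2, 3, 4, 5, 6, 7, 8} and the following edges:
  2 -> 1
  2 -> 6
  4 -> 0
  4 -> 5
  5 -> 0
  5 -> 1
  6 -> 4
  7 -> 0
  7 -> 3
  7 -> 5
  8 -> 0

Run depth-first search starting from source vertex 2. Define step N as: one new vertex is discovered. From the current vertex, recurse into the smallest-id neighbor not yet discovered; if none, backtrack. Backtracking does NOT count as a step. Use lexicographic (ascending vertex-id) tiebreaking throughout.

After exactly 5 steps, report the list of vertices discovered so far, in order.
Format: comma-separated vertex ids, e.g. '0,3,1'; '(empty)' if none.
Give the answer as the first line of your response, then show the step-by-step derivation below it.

2,1,6,4,0

step 1: discover 2; path=2; order=2
step 2: discover 1; path=2>1; order=2,1
step 3: discover 6; path=2>6; order=2,1,6
step 4: discover 4; path=2>6>4; order=2,1,6,4
step 5: discover 0; path=2>6>4>0; order=2,1,6,4,0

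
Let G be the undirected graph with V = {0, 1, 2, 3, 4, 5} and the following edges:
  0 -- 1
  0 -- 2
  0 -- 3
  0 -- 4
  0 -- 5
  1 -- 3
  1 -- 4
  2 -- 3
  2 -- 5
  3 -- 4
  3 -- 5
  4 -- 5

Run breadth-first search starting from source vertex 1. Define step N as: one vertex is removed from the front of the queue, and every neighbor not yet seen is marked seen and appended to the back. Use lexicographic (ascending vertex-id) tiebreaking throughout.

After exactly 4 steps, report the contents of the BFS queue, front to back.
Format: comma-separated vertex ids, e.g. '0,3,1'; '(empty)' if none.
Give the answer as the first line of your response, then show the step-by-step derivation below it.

2,5

step 1: dequeue 1; queue=[0,3,4]; order=1
step 2: dequeue 0; queue=[3,4,2,5]; order=1,0
step 3: dequeue 3; queue=[4,2,5]; order=1,0,3
step 4: dequeue 4; queue=[2,5]; order=1,0,3,4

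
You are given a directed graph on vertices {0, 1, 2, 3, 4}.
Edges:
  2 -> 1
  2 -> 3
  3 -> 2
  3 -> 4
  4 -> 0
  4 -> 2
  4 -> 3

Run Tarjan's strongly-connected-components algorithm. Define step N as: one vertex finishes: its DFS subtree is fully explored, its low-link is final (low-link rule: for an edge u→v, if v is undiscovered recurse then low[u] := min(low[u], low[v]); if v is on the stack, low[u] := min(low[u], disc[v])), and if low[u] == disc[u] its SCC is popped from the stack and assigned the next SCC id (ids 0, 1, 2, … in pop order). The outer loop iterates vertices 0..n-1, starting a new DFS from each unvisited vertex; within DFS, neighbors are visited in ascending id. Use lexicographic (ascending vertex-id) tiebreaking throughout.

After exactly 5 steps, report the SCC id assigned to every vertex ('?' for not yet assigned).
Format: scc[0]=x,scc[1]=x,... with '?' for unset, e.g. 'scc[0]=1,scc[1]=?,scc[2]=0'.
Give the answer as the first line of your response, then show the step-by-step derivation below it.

scc[0]=0,scc[1]=1,scc[2]=2,scc[3]=2,scc[4]=2

step 1: low=(low[0]=0,low[1]=?,low[2]=?,low[3]=?,low[4]=?); scc=(scc[0]=0,scc[1]=?,scc[2]=?,scc[3]=?,scc[4]=?)
step 2: low=(low[0]=0,low[1]=1,low[2]=?,low[3]=?,low[4]=?); scc=(scc[0]=0,scc[1]=1,scc[2]=?,scc[3]=?,scc[4]=?)
step 3: low=(low[0]=0,low[1]=1,low[2]=2,low[3]=2,low[4]=2); scc=(scc[0]=0,scc[1]=1,scc[2]=?,scc[3]=?,scc[4]=?)
step 4: low=(low[0]=0,low[1]=1,low[2]=2,low[3]=2,low[4]=2); scc=(scc[0]=0,scc[1]=1,scc[2]=?,scc[3]=?,scc[4]=?)
step 5: low=(low[0]=0,low[1]=1,low[2]=2,low[3]=2,low[4]=2); scc=(scc[0]=0,scc[1]=1,scc[2]=2,scc[3]=2,scc[4]=2)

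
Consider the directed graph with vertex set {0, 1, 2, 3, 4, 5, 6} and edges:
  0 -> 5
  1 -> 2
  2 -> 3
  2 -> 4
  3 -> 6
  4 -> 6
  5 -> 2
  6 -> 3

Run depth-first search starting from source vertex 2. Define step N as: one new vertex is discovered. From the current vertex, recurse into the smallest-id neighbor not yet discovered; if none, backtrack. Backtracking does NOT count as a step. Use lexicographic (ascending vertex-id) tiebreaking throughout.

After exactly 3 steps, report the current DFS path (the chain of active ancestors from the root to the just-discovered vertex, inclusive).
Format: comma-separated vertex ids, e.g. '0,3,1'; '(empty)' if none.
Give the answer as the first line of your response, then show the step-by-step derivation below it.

2,3,6

step 1: discover 2; path=2; order=2
step 2: discover 3; path=2>3; order=2,3
step 3: discover 6; path=2>3>6; order=2,3,6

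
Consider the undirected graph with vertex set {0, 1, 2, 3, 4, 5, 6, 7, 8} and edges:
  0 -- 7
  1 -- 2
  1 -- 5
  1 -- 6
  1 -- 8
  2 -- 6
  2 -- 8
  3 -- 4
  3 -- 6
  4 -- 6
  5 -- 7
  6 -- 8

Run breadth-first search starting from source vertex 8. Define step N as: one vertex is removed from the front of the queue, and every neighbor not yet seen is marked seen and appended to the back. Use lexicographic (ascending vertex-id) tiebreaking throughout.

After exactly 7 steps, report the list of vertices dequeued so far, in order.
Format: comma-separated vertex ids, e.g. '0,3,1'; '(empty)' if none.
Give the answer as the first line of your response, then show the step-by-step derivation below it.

8,1,2,6,5,3,4

step 1: dequeue 8; queue=[1,2,6]; order=8
step 2: dequeue 1; queue=[2,6,5]; order=8,1
step 3: dequeue 2; queue=[6,5]; order=8,1,2
step 4: dequeue 6; queue=[5,3,4]; order=8,1,2,6
step 5: dequeue 5; queue=[3,4,7]; order=8,1,2,6,5
step 6: dequeue 3; queue=[4,7]; order=8,1,2,6,5,3
step 7: dequeue 4; queue=[7]; order=8,1,2,6,5,3,4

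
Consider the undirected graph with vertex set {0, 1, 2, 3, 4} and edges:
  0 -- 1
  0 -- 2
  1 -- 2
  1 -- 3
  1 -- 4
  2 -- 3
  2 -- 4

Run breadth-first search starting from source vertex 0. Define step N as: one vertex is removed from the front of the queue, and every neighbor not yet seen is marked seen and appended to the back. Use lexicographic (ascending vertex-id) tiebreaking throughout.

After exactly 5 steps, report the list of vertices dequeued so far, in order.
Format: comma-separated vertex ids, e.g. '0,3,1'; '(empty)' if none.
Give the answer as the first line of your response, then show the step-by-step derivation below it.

0,1,2,3,4

step 1: dequeue 0; queue=[1,2]; order=0
step 2: dequeue 1; queue=[2,3,4]; order=0,1
step 3: dequeue 2; queue=[3,4]; order=0,1,2
step 4: dequeue 3; queue=[4]; order=0,1,2,3
step 5: dequeue 4; queue=[(empty)]; order=0,1,2,3,4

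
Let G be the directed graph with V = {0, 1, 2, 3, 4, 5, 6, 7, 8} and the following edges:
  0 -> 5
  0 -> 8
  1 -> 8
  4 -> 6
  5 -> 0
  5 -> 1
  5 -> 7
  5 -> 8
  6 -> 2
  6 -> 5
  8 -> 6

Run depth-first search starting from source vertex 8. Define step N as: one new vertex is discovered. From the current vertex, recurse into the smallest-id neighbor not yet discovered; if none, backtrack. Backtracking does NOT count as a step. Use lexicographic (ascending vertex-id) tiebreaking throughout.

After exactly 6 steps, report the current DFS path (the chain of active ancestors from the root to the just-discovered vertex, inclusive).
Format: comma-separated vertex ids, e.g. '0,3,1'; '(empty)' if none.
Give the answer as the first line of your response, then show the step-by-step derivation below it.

8,6,5,1

step 1: discover 8; path=8; order=8
step 2: discover 6; path=8>6; order=8,6
step 3: discover 2; path=8>6>2; order=8,6,2
step 4: discover 5; path=8>6>5; order=8,6,2,5
step 5: discover 0; path=8>6>5>0; order=8,6,2,5,0
step 6: discover 1; path=8>6>5>1; order=8,6,2,5,0,1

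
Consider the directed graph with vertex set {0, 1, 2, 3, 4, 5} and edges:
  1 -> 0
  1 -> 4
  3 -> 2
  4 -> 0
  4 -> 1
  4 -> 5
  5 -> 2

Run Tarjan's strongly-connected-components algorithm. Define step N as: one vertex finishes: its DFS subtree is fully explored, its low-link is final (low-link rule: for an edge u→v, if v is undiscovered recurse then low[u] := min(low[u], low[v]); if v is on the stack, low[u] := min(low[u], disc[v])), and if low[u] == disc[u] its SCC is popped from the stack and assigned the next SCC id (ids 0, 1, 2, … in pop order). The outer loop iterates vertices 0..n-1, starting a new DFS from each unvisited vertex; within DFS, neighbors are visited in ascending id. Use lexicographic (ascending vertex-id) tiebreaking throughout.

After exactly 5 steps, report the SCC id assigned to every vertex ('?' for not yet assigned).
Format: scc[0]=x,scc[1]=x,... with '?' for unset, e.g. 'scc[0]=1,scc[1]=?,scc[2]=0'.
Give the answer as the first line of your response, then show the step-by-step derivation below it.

scc[0]=0,scc[1]=3,scc[2]=1,scc[3]=?,scc[4]=3,scc[5]=2

step 1: low=(low[0]=0,low[1]=?,low[2]=?,low[3]=?,low[4]=?,low[5]=?); scc=(scc[0]=0,scc[1]=?,scc[2]=?,scc[3]=?,scc[4]=?,scc[5]=?)
step 2: low=(low[0]=0,low[1]=1,low[2]=4,low[3]=?,low[4]=1,low[5]=3); scc=(scc[0]=0,scc[1]=?,scc[2]=1,scc[3]=?,scc[4]=?,scc[5]=?)
step 3: low=(low[0]=0,low[1]=1,low[2]=4,low[3]=?,low[4]=1,low[5]=3); scc=(scc[0]=0,scc[1]=?,scc[2]=1,scc[3]=?,scc[4]=?,scc[5]=2)
step 4: low=(low[0]=0,low[1]=1,low[2]=4,low[3]=?,low[4]=1,low[5]=3); scc=(scc[0]=0,scc[1]=?,scc[2]=1,scc[3]=?,scc[4]=?,scc[5]=2)
step 5: low=(low[0]=0,low[1]=1,low[2]=4,low[3]=?,low[4]=1,low[5]=3); scc=(scc[0]=0,scc[1]=3,scc[2]=1,scc[3]=?,scc[4]=3,scc[5]=2)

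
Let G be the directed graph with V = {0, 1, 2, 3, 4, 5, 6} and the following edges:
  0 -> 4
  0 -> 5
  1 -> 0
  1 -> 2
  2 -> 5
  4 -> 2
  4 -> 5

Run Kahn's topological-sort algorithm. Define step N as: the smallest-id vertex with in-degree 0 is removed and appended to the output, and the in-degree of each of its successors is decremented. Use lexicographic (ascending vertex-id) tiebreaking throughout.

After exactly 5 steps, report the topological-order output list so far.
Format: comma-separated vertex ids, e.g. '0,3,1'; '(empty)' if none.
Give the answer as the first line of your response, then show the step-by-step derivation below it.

1,0,3,4,2

step 1: output 1; order=[1]; indeg=(0,0,1,0,1,3,0)
step 2: output 0; order=[1,0]; indeg=(0,0,1,0,0,2,0)
step 3: output 3; order=[1,0,3]; indeg=(0,0,1,0,0,2,0)
step 4: output 4; order=[1,0,3,4]; indeg=(0,0,0,0,0,1,0)
step 5: output 2; order=[1,0,3,4,2]; indeg=(0,0,0,0,0,0,0)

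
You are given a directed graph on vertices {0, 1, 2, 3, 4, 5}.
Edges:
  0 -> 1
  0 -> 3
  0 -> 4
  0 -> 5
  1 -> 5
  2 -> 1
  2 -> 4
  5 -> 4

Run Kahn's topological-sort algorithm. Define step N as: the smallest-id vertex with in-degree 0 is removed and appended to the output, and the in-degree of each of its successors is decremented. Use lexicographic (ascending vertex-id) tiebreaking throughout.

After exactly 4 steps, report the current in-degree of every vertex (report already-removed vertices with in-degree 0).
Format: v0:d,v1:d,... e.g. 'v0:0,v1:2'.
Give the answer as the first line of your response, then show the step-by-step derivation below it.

v0:0,v1:0,v2:0,v3:0,v4:1,v5:0

step 1: output 0; order=[0]; indeg=(0,1,0,0,2,1)
step 2: output 2; order=[0,2]; indeg=(0,0,0,0,1,1)
step 3: output 1; order=[0,2,1]; indeg=(0,0,0,0,1,0)
step 4: output 3; order=[0,2,1,3]; indeg=(0,0,0,0,1,0)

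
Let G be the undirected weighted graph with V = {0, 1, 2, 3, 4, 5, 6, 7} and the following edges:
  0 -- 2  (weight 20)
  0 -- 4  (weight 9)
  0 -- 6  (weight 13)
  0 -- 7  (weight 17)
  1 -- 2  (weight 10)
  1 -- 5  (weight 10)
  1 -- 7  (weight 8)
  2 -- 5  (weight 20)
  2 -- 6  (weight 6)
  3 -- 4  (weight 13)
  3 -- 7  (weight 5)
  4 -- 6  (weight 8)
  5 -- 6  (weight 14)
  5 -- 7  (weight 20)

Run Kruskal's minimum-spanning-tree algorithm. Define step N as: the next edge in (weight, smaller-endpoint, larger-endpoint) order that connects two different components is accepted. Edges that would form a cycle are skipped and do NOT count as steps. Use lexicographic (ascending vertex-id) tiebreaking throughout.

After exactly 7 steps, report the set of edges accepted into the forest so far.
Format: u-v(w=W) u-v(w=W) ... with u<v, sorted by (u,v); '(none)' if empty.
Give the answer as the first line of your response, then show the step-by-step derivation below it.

0-4(w=9) 1-2(w=10) 1-5(w=10) 1-7(w=8) 2-6(w=6) 3-7(w=5) 4-6(w=8)

step 1: add edge 3-7 (w=5); MST = {3-7(w=5)}
step 2: add edge 2-6 (w=6); MST = {2-6(w=6) 3-7(w=5)}
step 3: add edge 1-7 (w=8); MST = {1-7(w=8) 2-6(w=6) 3-7(w=5)}
step 4: add edge 4-6 (w=8); MST = {1-7(w=8) 2-6(w=6) 3-7(w=5) 4-6(w=8)}
step 5: add edge 0-4 (w=9); MST = {0-4(w=9) 1-7(w=8) 2-6(w=6) 3-7(w=5) 4-6(w=8)}
step 6: add edge 1-2 (w=10); MST = {0-4(w=9) 1-2(w=10) 1-7(w=8) 2-6(w=6) 3-7(w=5) 4-6(w=8)}
step 7: add edge 1-5 (w=10); MST = {0-4(w=9) 1-2(w=10) 1-5(w=10) 1-7(w=8) 2-6(w=6) 3-7(w=5) 4-6(w=8)}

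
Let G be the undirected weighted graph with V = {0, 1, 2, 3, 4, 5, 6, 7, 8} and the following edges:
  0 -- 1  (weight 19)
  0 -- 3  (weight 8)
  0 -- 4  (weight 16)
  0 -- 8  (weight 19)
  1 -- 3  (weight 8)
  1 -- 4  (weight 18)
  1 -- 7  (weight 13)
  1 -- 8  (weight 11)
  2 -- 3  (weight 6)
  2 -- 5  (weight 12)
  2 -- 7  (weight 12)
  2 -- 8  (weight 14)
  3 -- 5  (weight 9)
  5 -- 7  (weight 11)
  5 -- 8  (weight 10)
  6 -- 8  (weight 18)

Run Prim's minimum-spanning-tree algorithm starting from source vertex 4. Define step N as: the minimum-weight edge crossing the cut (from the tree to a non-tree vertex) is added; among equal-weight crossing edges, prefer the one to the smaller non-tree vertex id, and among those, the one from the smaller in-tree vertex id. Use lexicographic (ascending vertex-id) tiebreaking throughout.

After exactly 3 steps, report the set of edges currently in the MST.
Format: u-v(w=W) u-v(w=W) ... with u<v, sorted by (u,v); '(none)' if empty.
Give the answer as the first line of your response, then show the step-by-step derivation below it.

0-3(w=8) 0-4(w=16) 2-3(w=6)

step 1: add edge 0-4 (w=16); MST = {0-4(w=16)}
step 2: add edge 0-3 (w=8); MST = {0-3(w=8) 0-4(w=16)}
step 3: add edge 2-3 (w=6); MST = {0-3(w=8) 0-4(w=16) 2-3(w=6)}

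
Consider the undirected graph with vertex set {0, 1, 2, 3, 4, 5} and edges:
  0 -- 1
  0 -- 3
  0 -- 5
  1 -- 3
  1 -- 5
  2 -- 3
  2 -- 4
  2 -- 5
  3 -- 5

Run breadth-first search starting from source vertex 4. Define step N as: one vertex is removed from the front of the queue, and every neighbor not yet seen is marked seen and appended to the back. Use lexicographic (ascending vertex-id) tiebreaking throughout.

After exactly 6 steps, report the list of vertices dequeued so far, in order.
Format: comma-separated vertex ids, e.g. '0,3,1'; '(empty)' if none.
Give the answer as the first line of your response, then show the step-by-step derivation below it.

4,2,3,5,0,1

step 1: dequeue 4; queue=[2]; order=4
step 2: dequeue 2; queue=[3,5]; order=4,2
step 3: dequeue 3; queue=[5,0,1]; order=4,2,3
step 4: dequeue 5; queue=[0,1]; order=4,2,3,5
step 5: dequeue 0; queue=[1]; order=4,2,3,5,0
step 6: dequeue 1; queue=[(empty)]; order=4,2,3,5,0,1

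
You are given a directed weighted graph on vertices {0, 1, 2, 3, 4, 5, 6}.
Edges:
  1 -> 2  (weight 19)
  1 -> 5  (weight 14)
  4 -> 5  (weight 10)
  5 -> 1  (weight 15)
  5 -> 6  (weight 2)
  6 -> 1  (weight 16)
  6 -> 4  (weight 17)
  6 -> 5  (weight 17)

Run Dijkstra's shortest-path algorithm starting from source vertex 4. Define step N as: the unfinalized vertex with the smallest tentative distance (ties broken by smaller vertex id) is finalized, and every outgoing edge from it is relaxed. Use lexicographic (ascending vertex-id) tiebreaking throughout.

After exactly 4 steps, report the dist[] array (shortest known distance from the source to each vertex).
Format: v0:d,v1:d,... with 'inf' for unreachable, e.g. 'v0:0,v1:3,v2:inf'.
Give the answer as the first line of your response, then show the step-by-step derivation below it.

v0:inf,v1:25,v2:44,v3:inf,v4:0,v5:10,v6:12

step 1: dist = v0:inf,v1:inf,v2:inf,v3:inf,v4:0,v5:10,v6:inf
step 2: dist = v0:inf,v1:25,v2:inf,v3:inf,v4:0,v5:10,v6:12
step 3: dist = v0:inf,v1:25,v2:inf,v3:inf,v4:0,v5:10,v6:12
step 4: dist = v0:inf,v1:25,v2:44,v3:inf,v4:0,v5:10,v6:12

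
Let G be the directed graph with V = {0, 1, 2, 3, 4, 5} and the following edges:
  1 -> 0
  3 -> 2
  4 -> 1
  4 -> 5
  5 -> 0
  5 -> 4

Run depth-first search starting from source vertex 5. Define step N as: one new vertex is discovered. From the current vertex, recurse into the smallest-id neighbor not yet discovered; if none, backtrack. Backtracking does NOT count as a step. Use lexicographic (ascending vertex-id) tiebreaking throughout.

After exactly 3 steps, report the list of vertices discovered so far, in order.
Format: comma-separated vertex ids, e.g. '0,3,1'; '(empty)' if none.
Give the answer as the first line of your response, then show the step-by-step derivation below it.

5,0,4

step 1: discover 5; path=5; order=5
step 2: discover 0; path=5>0; order=5,0
step 3: discover 4; path=5>4; order=5,0,4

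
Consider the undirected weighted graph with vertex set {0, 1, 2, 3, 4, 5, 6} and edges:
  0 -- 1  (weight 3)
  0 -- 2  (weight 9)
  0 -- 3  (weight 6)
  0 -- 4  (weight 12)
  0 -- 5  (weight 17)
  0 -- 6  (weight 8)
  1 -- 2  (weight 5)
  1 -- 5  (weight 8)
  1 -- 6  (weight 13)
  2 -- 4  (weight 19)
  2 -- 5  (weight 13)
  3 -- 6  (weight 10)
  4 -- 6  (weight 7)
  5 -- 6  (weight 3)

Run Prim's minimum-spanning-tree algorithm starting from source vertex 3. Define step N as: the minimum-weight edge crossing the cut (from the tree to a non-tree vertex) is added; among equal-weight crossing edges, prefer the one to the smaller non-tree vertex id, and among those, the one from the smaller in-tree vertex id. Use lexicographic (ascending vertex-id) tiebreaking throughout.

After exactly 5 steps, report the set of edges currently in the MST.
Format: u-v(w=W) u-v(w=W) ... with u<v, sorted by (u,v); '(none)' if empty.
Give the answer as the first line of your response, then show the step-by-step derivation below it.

0-1(w=3) 0-3(w=6) 1-2(w=5) 1-5(w=8) 5-6(w=3)

step 1: add edge 0-3 (w=6); MST = {0-3(w=6)}
step 2: add edge 0-1 (w=3); MST = {0-1(w=3) 0-3(w=6)}
step 3: add edge 1-2 (w=5); MST = {0-1(w=3) 0-3(w=6) 1-2(w=5)}
step 4: add edge 1-5 (w=8); MST = {0-1(w=3) 0-3(w=6) 1-2(w=5) 1-5(w=8)}
step 5: add edge 5-6 (w=3); MST = {0-1(w=3) 0-3(w=6) 1-2(w=5) 1-5(w=8) 5-6(w=3)}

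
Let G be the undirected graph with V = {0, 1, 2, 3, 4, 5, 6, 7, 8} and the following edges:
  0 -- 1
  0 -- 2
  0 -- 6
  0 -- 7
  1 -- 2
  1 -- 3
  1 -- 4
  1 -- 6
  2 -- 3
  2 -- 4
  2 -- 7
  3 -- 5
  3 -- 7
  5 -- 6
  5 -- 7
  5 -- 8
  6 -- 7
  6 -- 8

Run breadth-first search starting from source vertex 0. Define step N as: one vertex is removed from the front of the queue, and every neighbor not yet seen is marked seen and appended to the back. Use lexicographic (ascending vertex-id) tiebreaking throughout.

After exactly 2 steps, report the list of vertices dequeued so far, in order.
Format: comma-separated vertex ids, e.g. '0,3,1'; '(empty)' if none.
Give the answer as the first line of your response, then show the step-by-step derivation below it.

0,1

step 1: dequeue 0; queue=[1,2,6,7]; order=0
step 2: dequeue 1; queue=[2,6,7,3,4]; order=0,1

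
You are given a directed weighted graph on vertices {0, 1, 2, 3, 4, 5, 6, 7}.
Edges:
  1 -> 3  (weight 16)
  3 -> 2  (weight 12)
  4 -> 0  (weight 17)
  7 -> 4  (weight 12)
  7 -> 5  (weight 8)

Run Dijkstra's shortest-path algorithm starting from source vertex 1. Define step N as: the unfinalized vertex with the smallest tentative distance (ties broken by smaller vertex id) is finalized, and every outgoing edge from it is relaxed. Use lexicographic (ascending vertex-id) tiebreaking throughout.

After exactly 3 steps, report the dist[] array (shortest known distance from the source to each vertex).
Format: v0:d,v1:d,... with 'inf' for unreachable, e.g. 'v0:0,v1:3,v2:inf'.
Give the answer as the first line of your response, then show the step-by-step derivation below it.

v0:inf,v1:0,v2:28,v3:16,v4:inf,v5:inf,v6:inf,v7:inf

step 1: dist = v0:inf,v1:0,v2:inf,v3:16,v4:inf,v5:inf,v6:inf,v7:inf
step 2: dist = v0:inf,v1:0,v2:28,v3:16,v4:inf,v5:inf,v6:inf,v7:inf
step 3: dist = v0:inf,v1:0,v2:28,v3:16,v4:inf,v5:inf,v6:inf,v7:inf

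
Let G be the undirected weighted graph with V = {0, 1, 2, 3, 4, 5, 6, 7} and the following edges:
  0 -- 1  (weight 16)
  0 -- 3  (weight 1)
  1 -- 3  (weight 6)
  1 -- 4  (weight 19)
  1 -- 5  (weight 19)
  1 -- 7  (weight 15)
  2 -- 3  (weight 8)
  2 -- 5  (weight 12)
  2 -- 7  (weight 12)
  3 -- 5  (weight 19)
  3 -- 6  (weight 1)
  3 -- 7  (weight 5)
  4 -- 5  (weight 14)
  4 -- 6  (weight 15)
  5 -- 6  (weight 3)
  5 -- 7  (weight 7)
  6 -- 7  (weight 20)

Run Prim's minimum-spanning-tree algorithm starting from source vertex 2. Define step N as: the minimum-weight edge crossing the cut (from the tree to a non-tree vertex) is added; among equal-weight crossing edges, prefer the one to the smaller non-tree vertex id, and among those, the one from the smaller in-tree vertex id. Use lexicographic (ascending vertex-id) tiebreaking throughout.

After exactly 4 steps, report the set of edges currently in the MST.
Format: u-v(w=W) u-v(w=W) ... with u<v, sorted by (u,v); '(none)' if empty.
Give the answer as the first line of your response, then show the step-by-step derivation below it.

0-3(w=1) 2-3(w=8) 3-6(w=1) 5-6(w=3)

step 1: add edge 2-3 (w=8); MST = {2-3(w=8)}
step 2: add edge 0-3 (w=1); MST = {0-3(w=1) 2-3(w=8)}
step 3: add edge 3-6 (w=1); MST = {0-3(w=1) 2-3(w=8) 3-6(w=1)}
step 4: add edge 5-6 (w=3); MST = {0-3(w=1) 2-3(w=8) 3-6(w=1) 5-6(w=3)}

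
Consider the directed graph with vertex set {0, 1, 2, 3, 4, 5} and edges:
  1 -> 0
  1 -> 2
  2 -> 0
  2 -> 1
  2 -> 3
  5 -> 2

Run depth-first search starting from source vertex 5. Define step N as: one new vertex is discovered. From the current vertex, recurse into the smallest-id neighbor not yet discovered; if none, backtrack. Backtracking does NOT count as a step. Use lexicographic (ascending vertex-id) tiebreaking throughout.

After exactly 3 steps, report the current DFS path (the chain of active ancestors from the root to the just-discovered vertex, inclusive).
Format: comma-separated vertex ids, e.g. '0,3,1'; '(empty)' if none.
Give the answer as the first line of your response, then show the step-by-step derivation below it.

5,2,0

step 1: discover 5; path=5; order=5
step 2: discover 2; path=5>2; order=5,2
step 3: discover 0; path=5>2>0; order=5,2,0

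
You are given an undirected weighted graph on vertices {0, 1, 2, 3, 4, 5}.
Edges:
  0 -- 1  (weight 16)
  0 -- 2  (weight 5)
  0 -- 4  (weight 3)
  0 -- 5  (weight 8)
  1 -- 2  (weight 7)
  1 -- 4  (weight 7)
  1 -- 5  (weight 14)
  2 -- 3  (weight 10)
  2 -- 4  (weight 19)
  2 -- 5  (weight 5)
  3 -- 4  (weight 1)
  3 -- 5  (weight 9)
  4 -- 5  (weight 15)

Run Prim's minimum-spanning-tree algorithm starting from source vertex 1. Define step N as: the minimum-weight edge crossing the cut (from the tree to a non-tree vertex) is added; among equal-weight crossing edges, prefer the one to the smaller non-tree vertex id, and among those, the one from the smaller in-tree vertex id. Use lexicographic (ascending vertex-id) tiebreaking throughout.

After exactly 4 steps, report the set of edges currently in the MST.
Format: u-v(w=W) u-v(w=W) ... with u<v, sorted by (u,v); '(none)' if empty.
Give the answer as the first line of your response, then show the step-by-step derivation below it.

0-2(w=5) 0-4(w=3) 1-2(w=7) 3-4(w=1)

step 1: add edge 1-2 (w=7); MST = {1-2(w=7)}
step 2: add edge 0-2 (w=5); MST = {0-2(w=5) 1-2(w=7)}
step 3: add edge 0-4 (w=3); MST = {0-2(w=5) 0-4(w=3) 1-2(w=7)}
step 4: add edge 3-4 (w=1); MST = {0-2(w=5) 0-4(w=3) 1-2(w=7) 3-4(w=1)}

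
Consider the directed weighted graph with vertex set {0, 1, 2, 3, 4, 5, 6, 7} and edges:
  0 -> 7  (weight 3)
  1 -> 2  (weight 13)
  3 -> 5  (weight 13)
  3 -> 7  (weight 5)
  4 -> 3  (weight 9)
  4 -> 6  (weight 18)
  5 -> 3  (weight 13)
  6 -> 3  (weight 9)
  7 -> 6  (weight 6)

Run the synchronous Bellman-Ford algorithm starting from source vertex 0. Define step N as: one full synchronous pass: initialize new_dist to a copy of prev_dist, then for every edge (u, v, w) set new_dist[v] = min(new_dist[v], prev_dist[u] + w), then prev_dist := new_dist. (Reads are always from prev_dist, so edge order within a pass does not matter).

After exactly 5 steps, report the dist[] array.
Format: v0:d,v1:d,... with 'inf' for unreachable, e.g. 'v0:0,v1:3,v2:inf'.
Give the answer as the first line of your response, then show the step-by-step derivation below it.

v0:0,v1:inf,v2:inf,v3:18,v4:inf,v5:31,v6:9,v7:3

step 1: dist = v0:0,v1:inf,v2:inf,v3:inf,v4:inf,v5:inf,v6:inf,v7:3
step 2: dist = v0:0,v1:inf,v2:inf,v3:inf,v4:inf,v5:inf,v6:9,v7:3
step 3: dist = v0:0,v1:inf,v2:inf,v3:18,v4:inf,v5:inf,v6:9,v7:3
step 4: dist = v0:0,v1:inf,v2:inf,v3:18,v4:inf,v5:31,v6:9,v7:3
step 5: dist = v0:0,v1:inf,v2:inf,v3:18,v4:inf,v5:31,v6:9,v7:3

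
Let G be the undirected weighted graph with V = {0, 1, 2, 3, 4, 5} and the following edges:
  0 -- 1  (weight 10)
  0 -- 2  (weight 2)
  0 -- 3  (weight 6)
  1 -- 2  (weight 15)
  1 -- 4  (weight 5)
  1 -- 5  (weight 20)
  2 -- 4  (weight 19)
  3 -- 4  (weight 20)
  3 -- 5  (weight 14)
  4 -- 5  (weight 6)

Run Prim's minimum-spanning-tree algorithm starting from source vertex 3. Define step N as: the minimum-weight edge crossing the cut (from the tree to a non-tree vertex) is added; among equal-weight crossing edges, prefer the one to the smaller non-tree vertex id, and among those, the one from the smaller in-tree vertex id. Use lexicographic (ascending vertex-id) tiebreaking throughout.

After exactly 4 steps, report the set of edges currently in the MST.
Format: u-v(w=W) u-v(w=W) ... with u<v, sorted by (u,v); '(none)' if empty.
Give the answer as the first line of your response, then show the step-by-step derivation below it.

0-1(w=10) 0-2(w=2) 0-3(w=6) 1-4(w=5)

step 1: add edge 0-3 (w=6); MST = {0-3(w=6)}
step 2: add edge 0-2 (w=2); MST = {0-2(w=2) 0-3(w=6)}
step 3: add edge 0-1 (w=10); MST = {0-1(w=10) 0-2(w=2) 0-3(w=6)}
step 4: add edge 1-4 (w=5); MST = {0-1(w=10) 0-2(w=2) 0-3(w=6) 1-4(w=5)}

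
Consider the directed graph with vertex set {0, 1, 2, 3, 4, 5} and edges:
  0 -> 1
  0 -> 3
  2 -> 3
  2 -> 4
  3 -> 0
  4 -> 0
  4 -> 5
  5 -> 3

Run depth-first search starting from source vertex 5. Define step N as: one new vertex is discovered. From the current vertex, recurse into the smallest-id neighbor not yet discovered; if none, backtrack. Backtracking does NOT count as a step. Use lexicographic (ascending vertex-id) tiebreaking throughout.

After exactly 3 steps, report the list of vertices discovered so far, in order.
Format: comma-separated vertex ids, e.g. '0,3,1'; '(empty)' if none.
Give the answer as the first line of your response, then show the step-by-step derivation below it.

5,3,0

step 1: discover 5; path=5; order=5
step 2: discover 3; path=5>3; order=5,3
step 3: discover 0; path=5>3>0; order=5,3,0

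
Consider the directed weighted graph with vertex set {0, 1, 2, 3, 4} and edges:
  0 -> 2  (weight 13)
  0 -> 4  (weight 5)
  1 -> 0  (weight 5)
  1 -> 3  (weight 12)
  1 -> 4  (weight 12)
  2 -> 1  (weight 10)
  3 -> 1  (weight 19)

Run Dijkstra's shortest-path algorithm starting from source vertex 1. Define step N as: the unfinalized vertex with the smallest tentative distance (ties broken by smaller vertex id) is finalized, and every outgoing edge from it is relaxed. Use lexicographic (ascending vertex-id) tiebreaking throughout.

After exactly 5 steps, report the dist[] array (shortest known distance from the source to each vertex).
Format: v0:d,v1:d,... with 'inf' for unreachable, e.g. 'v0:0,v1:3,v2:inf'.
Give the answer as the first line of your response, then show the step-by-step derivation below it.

v0:5,v1:0,v2:18,v3:12,v4:10

step 1: dist = v0:5,v1:0,v2:inf,v3:12,v4:12
step 2: dist = v0:5,v1:0,v2:18,v3:12,v4:10
step 3: dist = v0:5,v1:0,v2:18,v3:12,v4:10
step 4: dist = v0:5,v1:0,v2:18,v3:12,v4:10
step 5: dist = v0:5,v1:0,v2:18,v3:12,v4:10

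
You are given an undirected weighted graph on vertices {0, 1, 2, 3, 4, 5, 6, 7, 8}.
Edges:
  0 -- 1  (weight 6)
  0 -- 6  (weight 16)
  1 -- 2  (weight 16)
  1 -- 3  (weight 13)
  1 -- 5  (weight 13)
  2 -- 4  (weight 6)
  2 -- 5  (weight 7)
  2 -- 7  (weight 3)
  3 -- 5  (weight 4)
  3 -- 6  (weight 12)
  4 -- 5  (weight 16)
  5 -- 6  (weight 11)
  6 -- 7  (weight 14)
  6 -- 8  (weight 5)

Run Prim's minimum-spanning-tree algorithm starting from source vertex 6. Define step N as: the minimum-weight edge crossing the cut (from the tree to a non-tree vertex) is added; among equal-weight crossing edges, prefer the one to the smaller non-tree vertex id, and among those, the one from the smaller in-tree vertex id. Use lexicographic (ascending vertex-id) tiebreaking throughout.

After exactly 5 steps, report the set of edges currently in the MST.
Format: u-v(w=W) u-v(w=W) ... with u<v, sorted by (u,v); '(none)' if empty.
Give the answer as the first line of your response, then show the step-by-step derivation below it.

2-5(w=7) 2-7(w=3) 3-5(w=4) 5-6(w=11) 6-8(w=5)

step 1: add edge 6-8 (w=5); MST = {6-8(w=5)}
step 2: add edge 5-6 (w=11); MST = {5-6(w=11) 6-8(w=5)}
step 3: add edge 3-5 (w=4); MST = {3-5(w=4) 5-6(w=11) 6-8(w=5)}
step 4: add edge 2-5 (w=7); MST = {2-5(w=7) 3-5(w=4) 5-6(w=11) 6-8(w=5)}
step 5: add edge 2-7 (w=3); MST = {2-5(w=7) 2-7(w=3) 3-5(w=4) 5-6(w=11) 6-8(w=5)}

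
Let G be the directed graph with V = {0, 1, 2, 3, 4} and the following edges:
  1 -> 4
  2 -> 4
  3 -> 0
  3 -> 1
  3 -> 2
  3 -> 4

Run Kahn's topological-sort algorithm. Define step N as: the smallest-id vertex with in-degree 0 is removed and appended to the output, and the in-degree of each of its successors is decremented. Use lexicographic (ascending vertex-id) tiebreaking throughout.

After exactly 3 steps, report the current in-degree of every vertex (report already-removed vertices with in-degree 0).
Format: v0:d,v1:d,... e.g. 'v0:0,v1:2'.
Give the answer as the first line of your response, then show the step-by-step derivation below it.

v0:0,v1:0,v2:0,v3:0,v4:1

step 1: output 3; order=[3]; indeg=(0,0,0,0,2)
step 2: output 0; order=[3,0]; indeg=(0,0,0,0,2)
step 3: output 1; order=[3,0,1]; indeg=(0,0,0,0,1)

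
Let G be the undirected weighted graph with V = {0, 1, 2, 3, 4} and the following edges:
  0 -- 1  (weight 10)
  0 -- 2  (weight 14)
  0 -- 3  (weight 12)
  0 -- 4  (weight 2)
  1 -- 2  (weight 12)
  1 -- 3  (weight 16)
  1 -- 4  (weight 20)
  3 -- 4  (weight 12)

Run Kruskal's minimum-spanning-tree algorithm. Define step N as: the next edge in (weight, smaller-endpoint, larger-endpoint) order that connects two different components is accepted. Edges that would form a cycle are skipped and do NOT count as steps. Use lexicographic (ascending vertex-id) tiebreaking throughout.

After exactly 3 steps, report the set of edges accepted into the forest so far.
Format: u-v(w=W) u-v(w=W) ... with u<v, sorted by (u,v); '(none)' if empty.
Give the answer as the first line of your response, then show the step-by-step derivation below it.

0-1(w=10) 0-3(w=12) 0-4(w=2)

step 1: add edge 0-4 (w=2); MST = {0-4(w=2)}
step 2: add edge 0-1 (w=10); MST = {0-1(w=10) 0-4(w=2)}
step 3: add edge 0-3 (w=12); MST = {0-1(w=10) 0-3(w=12) 0-4(w=2)}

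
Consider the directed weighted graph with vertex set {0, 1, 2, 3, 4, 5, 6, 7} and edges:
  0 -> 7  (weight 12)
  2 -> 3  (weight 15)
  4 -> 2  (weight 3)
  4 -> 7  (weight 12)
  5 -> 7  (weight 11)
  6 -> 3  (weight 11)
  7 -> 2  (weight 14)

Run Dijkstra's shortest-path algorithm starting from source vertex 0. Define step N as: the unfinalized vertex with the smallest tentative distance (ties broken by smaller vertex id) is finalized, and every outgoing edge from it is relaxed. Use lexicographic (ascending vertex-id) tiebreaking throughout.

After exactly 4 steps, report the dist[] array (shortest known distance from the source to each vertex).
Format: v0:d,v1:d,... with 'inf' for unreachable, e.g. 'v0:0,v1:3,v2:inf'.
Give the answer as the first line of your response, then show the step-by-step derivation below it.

v0:0,v1:inf,v2:26,v3:41,v4:inf,v5:inf,v6:inf,v7:12

step 1: dist = v0:0,v1:inf,v2:inf,v3:inf,v4:inf,v5:inf,v6:inf,v7:12
step 2: dist = v0:0,v1:inf,v2:26,v3:inf,v4:inf,v5:inf,v6:inf,v7:12
step 3: dist = v0:0,v1:inf,v2:26,v3:41,v4:inf,v5:inf,v6:inf,v7:12
step 4: dist = v0:0,v1:inf,v2:26,v3:41,v4:inf,v5:inf,v6:inf,v7:12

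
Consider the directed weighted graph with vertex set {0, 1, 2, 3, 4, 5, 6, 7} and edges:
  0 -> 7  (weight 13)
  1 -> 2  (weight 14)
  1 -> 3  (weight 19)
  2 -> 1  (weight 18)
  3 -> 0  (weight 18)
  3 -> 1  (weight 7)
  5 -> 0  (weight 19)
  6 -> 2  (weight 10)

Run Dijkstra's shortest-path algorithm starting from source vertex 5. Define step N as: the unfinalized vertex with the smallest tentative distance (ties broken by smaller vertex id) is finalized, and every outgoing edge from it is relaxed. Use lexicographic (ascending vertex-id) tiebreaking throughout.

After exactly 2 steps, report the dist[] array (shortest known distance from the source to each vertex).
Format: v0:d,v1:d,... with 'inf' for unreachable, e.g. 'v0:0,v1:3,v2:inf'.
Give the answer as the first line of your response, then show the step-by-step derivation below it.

v0:19,v1:inf,v2:inf,v3:inf,v4:inf,v5:0,v6:inf,v7:32

step 1: dist = v0:19,v1:inf,v2:inf,v3:inf,v4:inf,v5:0,v6:inf,v7:inf
step 2: dist = v0:19,v1:inf,v2:inf,v3:inf,v4:inf,v5:0,v6:inf,v7:32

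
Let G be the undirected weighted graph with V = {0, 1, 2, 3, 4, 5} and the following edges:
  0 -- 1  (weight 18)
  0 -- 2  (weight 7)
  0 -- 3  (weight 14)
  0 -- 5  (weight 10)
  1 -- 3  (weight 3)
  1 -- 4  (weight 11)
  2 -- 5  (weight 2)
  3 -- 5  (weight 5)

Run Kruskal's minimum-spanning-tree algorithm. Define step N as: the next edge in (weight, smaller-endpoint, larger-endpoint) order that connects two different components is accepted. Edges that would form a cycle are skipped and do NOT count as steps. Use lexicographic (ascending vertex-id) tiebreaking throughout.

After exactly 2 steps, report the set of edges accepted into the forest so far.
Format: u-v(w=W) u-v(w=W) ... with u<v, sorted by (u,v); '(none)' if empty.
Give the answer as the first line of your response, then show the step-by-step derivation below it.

1-3(w=3) 2-5(w=2)

step 1: add edge 2-5 (w=2); MST = {2-5(w=2)}
step 2: add edge 1-3 (w=3); MST = {1-3(w=3) 2-5(w=2)}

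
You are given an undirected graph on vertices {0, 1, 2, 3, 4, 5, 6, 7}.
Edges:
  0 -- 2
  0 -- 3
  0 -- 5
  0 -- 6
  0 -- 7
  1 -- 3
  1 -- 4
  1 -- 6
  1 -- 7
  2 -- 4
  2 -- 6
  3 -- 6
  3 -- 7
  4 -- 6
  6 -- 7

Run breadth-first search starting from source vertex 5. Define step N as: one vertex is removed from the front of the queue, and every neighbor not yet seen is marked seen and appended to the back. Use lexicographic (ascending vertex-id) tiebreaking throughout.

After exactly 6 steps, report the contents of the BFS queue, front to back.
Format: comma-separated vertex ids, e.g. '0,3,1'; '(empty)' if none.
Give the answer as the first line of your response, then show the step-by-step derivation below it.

4,1

step 1: dequeue 5; queue=[0]; order=5
step 2: dequeue 0; queue=[2,3,6,7]; order=5,0
step 3: dequeue 2; queue=[3,6,7,4]; order=5,0,2
step 4: dequeue 3; queue=[6,7,4,1]; order=5,0,2,3
step 5: dequeue 6; queue=[7,4,1]; order=5,0,2,3,6
step 6: dequeue 7; queue=[4,1]; order=5,0,2,3,6,7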